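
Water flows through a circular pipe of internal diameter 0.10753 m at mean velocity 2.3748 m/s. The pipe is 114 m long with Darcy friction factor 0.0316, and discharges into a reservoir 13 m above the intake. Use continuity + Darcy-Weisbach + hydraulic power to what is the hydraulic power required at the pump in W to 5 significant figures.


Approach: apply continuity + Darcy-Weisbach + hydraulic power, Q = A*v; hf = f*(L/D)*(v^2/(2g)); H = static + hf; P = rho*g*Q*H.
Step 1 — flow rate (continuity, Q = A*v):
  A = pi*(0.10753/2)^2 = 0.009081324 m^2
  Q = 0.009081324 * 2.3748 = 0.02156633 m^3/s
Step 2 — friction head loss (Darcy-Weisbach):
  hf = 0.0316 * (114/0.10753) * (2.3748^2 / (2*9.81))
  hf = 9.629802 m
Step 3 — total head: H = 13 + 9.629802 = 22.62980 m
Step 4 — hydraulic power (P = rho*g*Q*H):
  P = 1000 * 9.81 * 0.02156633 * 22.62980 = 4787.7 W
Therefore the hydraulic power required at the pump = 4787.7 W.


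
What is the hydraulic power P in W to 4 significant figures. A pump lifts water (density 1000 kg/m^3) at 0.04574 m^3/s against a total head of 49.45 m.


Approach: apply the hydraulic power relation, P = rho*g*Q*H.
P = 1000 * 9.81 * 0.04574 * 49.45 = 22190 W
Therefore the hydraulic power P = 22190 W.


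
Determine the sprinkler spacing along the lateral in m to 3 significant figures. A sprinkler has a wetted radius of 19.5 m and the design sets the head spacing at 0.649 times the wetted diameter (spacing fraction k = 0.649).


Approach: apply the sprinkler spacing rule (spacing as a fraction of wetted diameter), S = k*(2*R).
S = 0.649 * (2 * 19.5) = 25.3 m
Therefore the sprinkler spacing along the lateral = 25.3 m.


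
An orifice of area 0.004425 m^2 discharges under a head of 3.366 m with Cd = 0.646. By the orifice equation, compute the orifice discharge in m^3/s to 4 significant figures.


Approach: apply the orifice equation, Q = Cd*A*sqrt(2*g*h).
Q = 0.646 * 0.004425 * sqrt(2*9.81*3.366) = 0.02323 m^3/s
Therefore the orifice discharge = 0.02323 m^3/s.


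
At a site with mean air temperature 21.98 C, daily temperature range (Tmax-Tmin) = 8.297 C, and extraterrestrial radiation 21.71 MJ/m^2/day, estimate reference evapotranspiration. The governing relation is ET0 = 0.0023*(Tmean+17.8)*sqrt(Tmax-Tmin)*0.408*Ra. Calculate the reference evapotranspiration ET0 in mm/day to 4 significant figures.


ET0 = 0.0023*(21.98+17.8)*sqrt(8.297)*0.408*21.71 = 2.334 mm/day
Therefore the reference evapotranspiration ET0 = 2.334 mm/day.


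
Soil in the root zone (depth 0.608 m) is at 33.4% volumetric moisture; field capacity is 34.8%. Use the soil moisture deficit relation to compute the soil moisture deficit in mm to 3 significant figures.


Approach: apply the soil moisture deficit relation, SMD = (FC - theta)/100 * depth * 1000.
SMD = (34.8 - 33.4)/100 * 0.608 * 1000 = 8.51 mm
Therefore the soil moisture deficit = 8.51 mm.


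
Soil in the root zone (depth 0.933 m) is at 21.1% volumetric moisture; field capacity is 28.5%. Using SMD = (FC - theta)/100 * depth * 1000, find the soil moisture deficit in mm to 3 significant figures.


SMD = (28.5 - 21.1)/100 * 0.933 * 1000 = 69.0 mm
Therefore the soil moisture deficit = 69.0 mm.


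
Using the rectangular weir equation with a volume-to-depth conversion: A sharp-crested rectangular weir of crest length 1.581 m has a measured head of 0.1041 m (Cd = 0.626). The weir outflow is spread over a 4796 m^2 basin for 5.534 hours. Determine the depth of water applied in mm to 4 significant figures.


Approach: apply the rectangular weir equation with a volume-to-depth conversion, Q = (2/3)*Cd*L*sqrt(2g)*H^1.5; d = Q*t/A * 1000.
Step 1 — weir discharge:
  Q = (2/3)*0.626*1.581*sqrt(2*9.81)*0.1041^1.5 = 0.0981614 m^3/s
Step 2 — volume: V = 0.0981614 * 5.534*3600 = 1955.61 m^3
Step 3 — depth: d = V/A * 1000 = 1955.61/4796 * 1000 = 407.8 mm
Therefore the depth of water applied = 407.8 mm.


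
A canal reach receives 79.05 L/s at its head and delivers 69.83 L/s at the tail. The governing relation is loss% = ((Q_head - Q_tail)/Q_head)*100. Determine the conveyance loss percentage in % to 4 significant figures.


loss = ((79.05 - 69.83)/79.05)*100 = 11.66 %
Therefore the conveyance loss percentage = 11.66 %.


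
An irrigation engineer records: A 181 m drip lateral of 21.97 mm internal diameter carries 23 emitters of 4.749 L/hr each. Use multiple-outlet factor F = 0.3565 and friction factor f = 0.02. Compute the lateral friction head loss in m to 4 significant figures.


Approach: apply Darcy-Weisbach with the multiple-outlet F-factor, Q = n*q/(3600*1000) m^3/s; v = Q/A; hf = F*f*(L/D)*(v^2/(2g)).
Q = 23*4.749/(3600*1000) = 3.03408e-05 m^3/s
A = pi*(21.97e-3/2)^2 = 3.79097e-04 m^2, so v = Q/A = 0.0800346 m/s
hf = 0.3565*0.02*(181/0.02197)*(0.0800346^2/(2*9.81)) = 0.01918 m
Therefore the lateral friction head loss = 0.01918 m.


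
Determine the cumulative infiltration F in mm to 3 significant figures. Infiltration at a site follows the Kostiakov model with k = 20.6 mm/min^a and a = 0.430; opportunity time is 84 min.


Approach: apply the Kostiakov infiltration equation, F = k*t^a.
F = 20.6 * 84^0.430 = 138 mm
Therefore the cumulative infiltration F = 138 mm.


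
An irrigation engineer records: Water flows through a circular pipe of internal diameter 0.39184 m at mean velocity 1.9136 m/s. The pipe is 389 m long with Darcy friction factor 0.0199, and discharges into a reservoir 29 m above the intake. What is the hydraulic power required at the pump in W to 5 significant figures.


Approach: apply continuity + Darcy-Weisbach + hydraulic power, Q = A*v; hf = f*(L/D)*(v^2/(2g)); H = static + hf; P = rho*g*Q*H.
Step 1 — flow rate (continuity, Q = A*v):
  A = pi*(0.39184/2)^2 = 0.1205889 m^2
  Q = 0.1205889 * 1.9136 = 0.2307590 m^3/s
Step 2 — friction head loss (Darcy-Weisbach):
  hf = 0.0199 * (389/0.39184) * (1.9136^2 / (2*9.81))
  hf = 3.687205 m
Step 3 — total head: H = 29 + 3.687205 = 32.68720 m
Step 4 — hydraulic power (P = rho*g*Q*H):
  P = 1000 * 9.81 * 0.2307590 * 32.68720 = 73996 W
Therefore the hydraulic power required at the pump = 73996 W.


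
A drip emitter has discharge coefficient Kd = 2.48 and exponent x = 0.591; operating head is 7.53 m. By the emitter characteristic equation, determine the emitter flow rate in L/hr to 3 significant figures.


Approach: apply the emitter characteristic equation, q = Kd * h^x.
q = 2.48 * 7.53^0.591 = 8.18 L/hr
Therefore the emitter flow rate = 8.18 L/hr.


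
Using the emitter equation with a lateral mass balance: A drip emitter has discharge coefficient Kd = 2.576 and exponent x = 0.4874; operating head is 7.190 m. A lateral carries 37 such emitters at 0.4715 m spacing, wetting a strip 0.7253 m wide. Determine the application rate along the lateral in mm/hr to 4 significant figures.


Approach: apply the emitter equation with a lateral mass balance, q = Kd*h^x; Q = n*q; rate = Q/(n*spacing*width).
Step 1 — single emitter flow (q = Kd*h^x):
  q = 2.576 * 7.190^0.4874 = 6.73776 L/hr
Step 2 — total lateral flow: Q = 37 * 6.73776 = 249.297 L/hr
Step 3 — wetted area: A = 37 * 0.4715 * 0.7253 = 12.6532 m^2
Step 4 — application rate: Q/A = 249.297/12.6532 = 19.70 mm/hr
Therefore the application rate along the lateral = 19.70 mm/hr.


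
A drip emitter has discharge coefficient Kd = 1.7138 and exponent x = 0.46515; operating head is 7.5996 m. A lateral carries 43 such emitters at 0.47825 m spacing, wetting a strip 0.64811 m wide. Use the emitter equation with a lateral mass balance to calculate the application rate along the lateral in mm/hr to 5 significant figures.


Approach: apply the emitter equation with a lateral mass balance, q = Kd*h^x; Q = n*q; rate = Q/(n*spacing*width).
Step 1 — single emitter flow (q = Kd*h^x):
  q = 1.7138 * 7.5996^0.46515 = 4.402100 L/hr
Step 2 — total lateral flow: Q = 43 * 4.402100 = 189.2903 L/hr
Step 3 — wetted area: A = 43 * 0.47825 * 0.64811 = 13.32822 m^2
Step 4 — application rate: Q/A = 189.2903/13.32822 = 14.202 mm/hr
Therefore the application rate along the lateral = 14.202 mm/hr.


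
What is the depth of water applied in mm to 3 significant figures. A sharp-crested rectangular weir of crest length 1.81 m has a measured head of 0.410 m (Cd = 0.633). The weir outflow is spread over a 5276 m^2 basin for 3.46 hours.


Approach: apply the rectangular weir equation with a volume-to-depth conversion, Q = (2/3)*Cd*L*sqrt(2g)*H^1.5; d = Q*t/A * 1000.
Step 1 — weir discharge:
  Q = (2/3)*0.633*1.81*sqrt(2*9.81)*0.410^1.5 = 0.88821 m^3/s
Step 2 — volume: V = 0.88821 * 3.46*3600 = 11064 m^3
Step 3 — depth: d = V/A * 1000 = 11064/5276 * 1000 = 2100 mm
Therefore the depth of water applied = 2100 mm.


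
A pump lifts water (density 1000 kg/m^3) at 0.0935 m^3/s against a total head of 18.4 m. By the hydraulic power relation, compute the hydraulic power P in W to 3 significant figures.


Approach: apply the hydraulic power relation, P = rho*g*Q*H.
P = 1000 * 9.81 * 0.0935 * 18.4 = 16900 W
Therefore the hydraulic power P = 16900 W.


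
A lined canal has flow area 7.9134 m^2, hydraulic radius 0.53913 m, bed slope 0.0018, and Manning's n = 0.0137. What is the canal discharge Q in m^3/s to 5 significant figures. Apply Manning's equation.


Approach: apply Manning's equation, Q = (1/n)*A*R^(2/3)*S^(1/2).
Q = (1/0.0137) * 7.9134 * 0.53913^(2/3) * 0.0018^(1/2) = 16.233 m^3/s
Therefore the canal discharge Q = 16.233 m^3/s.


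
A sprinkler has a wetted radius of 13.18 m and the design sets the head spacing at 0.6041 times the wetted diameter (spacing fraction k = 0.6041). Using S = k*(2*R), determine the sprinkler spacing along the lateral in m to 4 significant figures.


S = 0.6041 * (2 * 13.18) = 15.92 m
Therefore the sprinkler spacing along the lateral = 15.92 m.


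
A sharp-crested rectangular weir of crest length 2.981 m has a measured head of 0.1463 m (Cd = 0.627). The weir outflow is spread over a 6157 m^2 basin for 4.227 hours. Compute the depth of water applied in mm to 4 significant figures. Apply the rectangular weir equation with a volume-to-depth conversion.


Approach: apply the rectangular weir equation with a volume-to-depth conversion, Q = (2/3)*Cd*L*sqrt(2g)*H^1.5; d = Q*t/A * 1000.
Step 1 — weir discharge:
  Q = (2/3)*0.627*2.981*sqrt(2*9.81)*0.1463^1.5 = 0.308855 m^3/s
Step 2 — volume: V = 0.308855 * 4.227*3600 = 4699.90 m^3
Step 3 — depth: d = V/A * 1000 = 4699.90/6157 * 1000 = 763.3 mm
Therefore the depth of water applied = 763.3 mm.


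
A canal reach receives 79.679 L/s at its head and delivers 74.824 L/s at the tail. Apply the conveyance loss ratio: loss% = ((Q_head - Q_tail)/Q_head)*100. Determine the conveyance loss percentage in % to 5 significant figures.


loss = ((79.679 - 74.824)/79.679)*100 = 6.0932 %
Therefore the conveyance loss percentage = 6.0932 %.


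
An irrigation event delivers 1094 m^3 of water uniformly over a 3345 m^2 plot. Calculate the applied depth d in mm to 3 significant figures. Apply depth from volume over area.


Approach: apply depth from volume over area, d = (V/A)*1000.
d = (1094 / 3345) * 1000 = 327 mm
Therefore the applied depth d = 327 mm.


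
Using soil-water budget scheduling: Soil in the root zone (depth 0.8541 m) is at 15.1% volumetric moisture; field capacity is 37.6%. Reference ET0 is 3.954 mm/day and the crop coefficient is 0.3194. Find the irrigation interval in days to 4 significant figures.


Approach: apply soil-water budget scheduling, SMD = (FC-theta)/100*depth*1000; ETc = ET0*Kc; interval = SMD/ETc.
Step 1 — soil moisture deficit:
  SMD = (37.6 - 15.1)/100 * 0.8541 * 1000 = 192.172 mm
Step 2 — daily crop ET (ETc = ET0*Kc):
  ETc = 3.954 * 0.3194 = 1.26291 mm/day
Step 3 — irrigation interval (SMD/ETc):
  interval = 192.172 / 1.26291 = 152.2 days
Therefore the irrigation interval = 152.2 days.


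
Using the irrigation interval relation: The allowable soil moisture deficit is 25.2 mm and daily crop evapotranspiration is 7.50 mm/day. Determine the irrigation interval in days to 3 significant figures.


Approach: apply the irrigation interval relation, interval = SMD / ETc.
interval = 25.2 / 7.50 = 3.36 days
Therefore the irrigation interval = 3.36 days.


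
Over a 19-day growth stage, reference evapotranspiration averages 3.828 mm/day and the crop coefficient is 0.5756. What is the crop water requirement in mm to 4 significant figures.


Approach: apply the crop water requirement relation, CWR = ET0 * Kc * days.
CWR = 3.828 * 0.5756 * 19 = 41.86 mm
Therefore the crop water requirement = 41.86 mm.


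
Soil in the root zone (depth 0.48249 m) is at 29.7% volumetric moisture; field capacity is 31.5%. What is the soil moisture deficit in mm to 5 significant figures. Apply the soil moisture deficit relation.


Approach: apply the soil moisture deficit relation, SMD = (FC - theta)/100 * depth * 1000.
SMD = (31.5 - 29.7)/100 * 0.48249 * 1000 = 8.6848 mm
Therefore the soil moisture deficit = 8.6848 mm.


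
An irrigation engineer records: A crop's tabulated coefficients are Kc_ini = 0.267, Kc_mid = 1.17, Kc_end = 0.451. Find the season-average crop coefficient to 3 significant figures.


Approach: apply a simple seasonal average, Kc_avg = (Kc_ini + Kc_mid + Kc_end)/3.
Kc_avg = (0.267 + 1.17 + 0.451)/3 = 0.629
Therefore the season-average crop coefficient = 0.629.


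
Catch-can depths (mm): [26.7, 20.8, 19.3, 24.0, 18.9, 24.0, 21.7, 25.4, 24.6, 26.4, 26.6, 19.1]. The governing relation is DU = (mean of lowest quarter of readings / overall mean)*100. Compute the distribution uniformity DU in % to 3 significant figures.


sorted lowest 3 of 12: [18.9, 19.1, 19.3] -> mean = 19.100 mm
overall mean = 23.125 mm
DU = (19.100/23.125)*100 = 82.6 %
Therefore the distribution uniformity DU = 82.6 %.


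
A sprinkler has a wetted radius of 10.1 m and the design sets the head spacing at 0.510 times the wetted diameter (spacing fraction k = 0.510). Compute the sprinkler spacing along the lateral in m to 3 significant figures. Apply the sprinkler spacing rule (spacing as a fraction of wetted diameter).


Approach: apply the sprinkler spacing rule (spacing as a fraction of wetted diameter), S = k*(2*R).
S = 0.510 * (2 * 10.1) = 10.3 m
Therefore the sprinkler spacing along the lateral = 10.3 m.


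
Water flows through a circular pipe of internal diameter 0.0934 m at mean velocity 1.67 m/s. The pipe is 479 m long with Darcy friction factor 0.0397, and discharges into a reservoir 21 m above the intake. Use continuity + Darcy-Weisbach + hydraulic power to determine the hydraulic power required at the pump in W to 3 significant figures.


Approach: apply continuity + Darcy-Weisbach + hydraulic power, Q = A*v; hf = f*(L/D)*(v^2/(2g)); H = static + hf; P = rho*g*Q*H.
Step 1 — flow rate (continuity, Q = A*v):
  A = pi*(0.0934/2)^2 = 0.0068515 m^2
  Q = 0.0068515 * 1.67 = 0.011442 m^3/s
Step 2 — friction head loss (Darcy-Weisbach):
  hf = 0.0397 * (479/0.0934) * (1.67^2 / (2*9.81))
  hf = 28.941 m
Step 3 — total head: H = 21 + 28.941 = 49.941 m
Step 4 — hydraulic power (P = rho*g*Q*H):
  P = 1000 * 9.81 * 0.011442 * 49.941 = 5610 W
Therefore the hydraulic power required at the pump = 5610 W.


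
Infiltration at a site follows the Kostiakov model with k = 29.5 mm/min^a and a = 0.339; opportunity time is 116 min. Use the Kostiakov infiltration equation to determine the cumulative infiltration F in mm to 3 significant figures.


Approach: apply the Kostiakov infiltration equation, F = k*t^a.
F = 29.5 * 116^0.339 = 148 mm
Therefore the cumulative infiltration F = 148 mm.


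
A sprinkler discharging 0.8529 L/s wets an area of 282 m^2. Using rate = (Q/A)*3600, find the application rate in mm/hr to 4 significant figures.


rate = (0.8529 / 282) * 3600 = 10.89 mm/hr
Therefore the application rate = 10.89 mm/hr.


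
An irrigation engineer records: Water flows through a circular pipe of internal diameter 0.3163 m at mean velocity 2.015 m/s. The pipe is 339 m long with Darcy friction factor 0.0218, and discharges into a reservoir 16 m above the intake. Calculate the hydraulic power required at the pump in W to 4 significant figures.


Approach: apply continuity + Darcy-Weisbach + hydraulic power, Q = A*v; hf = f*(L/D)*(v^2/(2g)); H = static + hf; P = rho*g*Q*H.
Step 1 — flow rate (continuity, Q = A*v):
  A = pi*(0.3163/2)^2 = 0.0785757 m^2
  Q = 0.0785757 * 2.015 = 0.158330 m^3/s
Step 2 — friction head loss (Darcy-Weisbach):
  hf = 0.0218 * (339/0.3163) * (2.015^2 / (2*9.81))
  hf = 4.83513 m
Step 3 — total head: H = 16 + 4.83513 = 20.8351 m
Step 4 — hydraulic power (P = rho*g*Q*H):
  P = 1000 * 9.81 * 0.158330 * 20.8351 = 32360 W
Therefore the hydraulic power required at the pump = 32360 W.


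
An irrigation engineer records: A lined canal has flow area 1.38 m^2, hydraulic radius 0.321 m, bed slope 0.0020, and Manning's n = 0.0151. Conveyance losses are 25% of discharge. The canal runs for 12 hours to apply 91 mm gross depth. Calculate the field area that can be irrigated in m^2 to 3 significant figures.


Approach: apply Manning's equation with a conveyance and depth budget, Q = (1/n)*A*R^(2/3)*S^(1/2); Q_field = Q*(1-loss); Area = Q_field*t/(d/1000).
Step 1 — canal discharge (Manning's equation):
  Q = (1/0.0151) * 1.38 * 0.321^(2/3) * 0.0020^(1/2) = 1.9161 m^3/s
Step 2 — delivered flow: Q_field = 1.9161*(1 - 25/100) = 1.4371 m^3/s
Step 3 — volume delivered: V = 1.4371 * 12*3600 = 62082 m^3
Step 4 — area served: A = V / (depth/1000) = 62082 / 0.091 = 682000 m^2
Therefore the field area that can be irrigated = 682000 m^2.


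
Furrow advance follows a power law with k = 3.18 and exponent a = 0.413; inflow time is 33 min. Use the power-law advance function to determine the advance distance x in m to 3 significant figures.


Approach: apply the power-law advance function, x = k*t^a.
x = 3.18 * 33^0.413 = 13.5 m
Therefore the advance distance x = 13.5 m.


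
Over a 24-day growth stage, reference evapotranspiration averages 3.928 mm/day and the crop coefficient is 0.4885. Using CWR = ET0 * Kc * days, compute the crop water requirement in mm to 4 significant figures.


CWR = 3.928 * 0.4885 * 24 = 46.05 mm
Therefore the crop water requirement = 46.05 mm.


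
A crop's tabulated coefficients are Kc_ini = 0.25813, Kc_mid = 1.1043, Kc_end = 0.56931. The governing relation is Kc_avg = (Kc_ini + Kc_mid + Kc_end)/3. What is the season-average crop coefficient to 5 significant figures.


Kc_avg = (0.25813 + 1.1043 + 0.56931)/3 = 0.64391
Therefore the season-average crop coefficient = 0.64391.


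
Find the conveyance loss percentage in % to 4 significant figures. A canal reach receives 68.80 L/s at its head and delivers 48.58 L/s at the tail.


Approach: apply the conveyance loss ratio, loss% = ((Q_head - Q_tail)/Q_head)*100.
loss = ((68.80 - 48.58)/68.80)*100 = 29.39 %
Therefore the conveyance loss percentage = 29.39 %.


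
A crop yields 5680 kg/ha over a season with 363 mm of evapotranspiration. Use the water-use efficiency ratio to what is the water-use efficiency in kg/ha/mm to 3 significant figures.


Approach: apply the water-use efficiency ratio, WUE = yield/ET.
WUE = 5680 / 363 = 15.6 kg/ha/mm
Therefore the water-use efficiency = 15.6 kg/ha/mm.


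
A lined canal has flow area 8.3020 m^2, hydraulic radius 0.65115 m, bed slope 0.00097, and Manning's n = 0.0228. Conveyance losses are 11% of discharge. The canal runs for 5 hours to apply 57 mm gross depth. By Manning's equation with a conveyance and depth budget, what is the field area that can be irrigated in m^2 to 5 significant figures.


Approach: apply Manning's equation with a conveyance and depth budget, Q = (1/n)*A*R^(2/3)*S^(1/2); Q_field = Q*(1-loss); Area = Q_field*t/(d/1000).
Step 1 — canal discharge (Manning's equation):
  Q = (1/0.0228) * 8.3020 * 0.65115^(2/3) * 0.00097^(1/2) = 8.519637 m^3/s
Step 2 — delivered flow: Q_field = 8.519637*(1 - 11/100) = 7.582477 m^3/s
Step 3 — volume delivered: V = 7.582477 * 5*3600 = 136484.6 m^3
Step 4 — area served: A = V / (depth/1000) = 136484.6 / 0.057 = 2394500 m^2
Therefore the field area that can be irrigated = 2394500 m^2.


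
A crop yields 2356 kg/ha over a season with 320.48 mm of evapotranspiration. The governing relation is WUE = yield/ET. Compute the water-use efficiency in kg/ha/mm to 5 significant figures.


WUE = 2356 / 320.48 = 7.3515 kg/ha/mm
Therefore the water-use efficiency = 7.3515 kg/ha/mm.


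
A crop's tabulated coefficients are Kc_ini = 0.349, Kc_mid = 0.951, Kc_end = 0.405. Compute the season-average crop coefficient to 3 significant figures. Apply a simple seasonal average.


Approach: apply a simple seasonal average, Kc_avg = (Kc_ini + Kc_mid + Kc_end)/3.
Kc_avg = (0.349 + 0.951 + 0.405)/3 = 0.568
Therefore the season-average crop coefficient = 0.568.


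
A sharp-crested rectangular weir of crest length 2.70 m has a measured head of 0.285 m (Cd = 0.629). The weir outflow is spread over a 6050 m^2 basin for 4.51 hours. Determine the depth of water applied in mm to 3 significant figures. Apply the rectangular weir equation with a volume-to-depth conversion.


Approach: apply the rectangular weir equation with a volume-to-depth conversion, Q = (2/3)*Cd*L*sqrt(2g)*H^1.5; d = Q*t/A * 1000.
Step 1 — weir discharge:
  Q = (2/3)*0.629*2.70*sqrt(2*9.81)*0.285^1.5 = 0.76303 m^3/s
Step 2 — volume: V = 0.76303 * 4.51*3600 = 12389 m^3
Step 3 — depth: d = V/A * 1000 = 12389/6050 * 1000 = 2050 mm
Therefore the depth of water applied = 2050 mm.


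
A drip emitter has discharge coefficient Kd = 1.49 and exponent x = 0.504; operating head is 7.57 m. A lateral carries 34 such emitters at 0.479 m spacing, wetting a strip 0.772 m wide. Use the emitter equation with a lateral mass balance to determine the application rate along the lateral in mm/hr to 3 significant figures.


Approach: apply the emitter equation with a lateral mass balance, q = Kd*h^x; Q = n*q; rate = Q/(n*spacing*width).
Step 1 — single emitter flow (q = Kd*h^x):
  q = 1.49 * 7.57^0.504 = 4.1329 L/hr
Step 2 — total lateral flow: Q = 34 * 4.1329 = 140.52 L/hr
Step 3 — wetted area: A = 34 * 0.479 * 0.772 = 12.573 m^2
Step 4 — application rate: Q/A = 140.52/12.573 = 11.2 mm/hr
Therefore the application rate along the lateral = 11.2 mm/hr.


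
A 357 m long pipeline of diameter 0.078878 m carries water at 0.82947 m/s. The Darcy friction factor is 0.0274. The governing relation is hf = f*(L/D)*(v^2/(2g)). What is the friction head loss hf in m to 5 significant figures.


hf = 0.0274 * (357/0.078878) * (0.82947^2 / (2*9.81))
hf = 4.3488 m
Therefore the friction head loss hf = 4.3488 m.


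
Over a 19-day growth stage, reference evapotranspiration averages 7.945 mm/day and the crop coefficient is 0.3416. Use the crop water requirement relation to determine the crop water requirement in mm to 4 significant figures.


Approach: apply the crop water requirement relation, CWR = ET0 * Kc * days.
CWR = 7.945 * 0.3416 * 19 = 51.57 mm
Therefore the crop water requirement = 51.57 mm.


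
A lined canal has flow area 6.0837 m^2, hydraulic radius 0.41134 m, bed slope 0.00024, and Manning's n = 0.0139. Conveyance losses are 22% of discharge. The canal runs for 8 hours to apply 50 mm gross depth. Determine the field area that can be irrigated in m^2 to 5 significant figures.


Approach: apply Manning's equation with a conveyance and depth budget, Q = (1/n)*A*R^(2/3)*S^(1/2); Q_field = Q*(1-loss); Area = Q_field*t/(d/1000).
Step 1 — canal discharge (Manning's equation):
  Q = (1/0.0139) * 6.0837 * 0.41134^(2/3) * 0.00024^(1/2) = 3.750242 m^3/s
Step 2 — delivered flow: Q_field = 3.750242*(1 - 22/100) = 2.925188 m^3/s
Step 3 — volume delivered: V = 2.925188 * 8*3600 = 84245.43 m^3
Step 4 — area served: A = V / (depth/1000) = 84245.43 / 0.05 = 1684900 m^2
Therefore the field area that can be irrigated = 1684900 m^2.


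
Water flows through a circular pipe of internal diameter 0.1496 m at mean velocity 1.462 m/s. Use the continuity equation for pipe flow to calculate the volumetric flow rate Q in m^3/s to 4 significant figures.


Approach: apply the continuity equation for pipe flow, Q = A * v with A = pi*(D/2)^2.
A = pi*(0.1496/2)^2 = 0.0175773 m^2
Q = 0.0175773 * 1.462 = 0.02570 m^3/s
Therefore the volumetric flow rate Q = 0.02570 m^3/s.


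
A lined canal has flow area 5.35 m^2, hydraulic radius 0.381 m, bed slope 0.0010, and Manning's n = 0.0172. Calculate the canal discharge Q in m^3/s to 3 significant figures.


Approach: apply Manning's equation, Q = (1/n)*A*R^(2/3)*S^(1/2).
Q = (1/0.0172) * 5.35 * 0.381^(2/3) * 0.0010^(1/2) = 5.17 m^3/s
Therefore the canal discharge Q = 5.17 m^3/s.


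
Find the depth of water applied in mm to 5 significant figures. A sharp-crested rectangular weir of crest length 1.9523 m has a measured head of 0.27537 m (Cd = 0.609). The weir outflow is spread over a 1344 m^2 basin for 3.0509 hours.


Approach: apply the rectangular weir equation with a volume-to-depth conversion, Q = (2/3)*Cd*L*sqrt(2g)*H^1.5; d = Q*t/A * 1000.
Step 1 — weir discharge:
  Q = (2/3)*0.609*1.9523*sqrt(2*9.81)*0.27537^1.5 = 0.5073376 m^3/s
Step 2 — volume: V = 0.5073376 * 3.0509*3600 = 5572.210 m^3
Step 3 — depth: d = V/A * 1000 = 5572.210/1344 * 1000 = 4146.0 mm
Therefore the depth of water applied = 4146.0 mm.


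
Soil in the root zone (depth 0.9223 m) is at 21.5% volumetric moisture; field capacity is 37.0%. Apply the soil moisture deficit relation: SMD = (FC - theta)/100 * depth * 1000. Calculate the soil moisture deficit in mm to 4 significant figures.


SMD = (37.0 - 21.5)/100 * 0.9223 * 1000 = 143.0 mm
Therefore the soil moisture deficit = 143.0 mm.


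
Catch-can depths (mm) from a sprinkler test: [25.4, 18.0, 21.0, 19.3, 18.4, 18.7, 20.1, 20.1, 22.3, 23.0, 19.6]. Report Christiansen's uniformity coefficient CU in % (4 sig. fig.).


Approach: apply Christiansen's uniformity coefficient, CU = (1 - mean_abs_deviation/mean)*100.
mean = 20.5364 mm
mean |d_i - mean| = 1.73719 mm
CU = (1 - 1.73719/20.5364)*100 = 91.54 %
Therefore Christiansen's uniformity coefficient CU = 91.54 %.


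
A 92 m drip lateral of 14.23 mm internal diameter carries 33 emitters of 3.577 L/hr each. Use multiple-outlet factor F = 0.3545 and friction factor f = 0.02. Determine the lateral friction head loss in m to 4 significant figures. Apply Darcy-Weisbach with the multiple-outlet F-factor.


Approach: apply Darcy-Weisbach with the multiple-outlet F-factor, Q = n*q/(3600*1000) m^3/s; v = Q/A; hf = F*f*(L/D)*(v^2/(2g)).
Q = 33*3.577/(3600*1000) = 3.27892e-05 m^3/s
A = pi*(14.23e-3/2)^2 = 1.59038e-04 m^2, so v = Q/A = 0.206172 m/s
hf = 0.3545*0.02*(92/0.01423)*(0.206172^2/(2*9.81)) = 0.09931 m
Therefore the lateral friction head loss = 0.09931 m.


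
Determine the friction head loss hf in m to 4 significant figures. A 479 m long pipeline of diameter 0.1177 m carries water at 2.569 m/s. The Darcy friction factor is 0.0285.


Approach: apply the Darcy-Weisbach equation, hf = f*(L/D)*(v^2/(2g)).
hf = 0.0285 * (479/0.1177) * (2.569^2 / (2*9.81))
hf = 39.02 m
Therefore the friction head loss hf = 39.02 m.


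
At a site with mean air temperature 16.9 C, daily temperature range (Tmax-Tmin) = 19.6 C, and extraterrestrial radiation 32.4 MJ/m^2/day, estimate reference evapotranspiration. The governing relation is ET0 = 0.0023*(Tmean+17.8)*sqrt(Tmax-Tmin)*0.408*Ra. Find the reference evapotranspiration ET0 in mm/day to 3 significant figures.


ET0 = 0.0023*(16.9+17.8)*sqrt(19.6)*0.408*32.4 = 4.67 mm/day
Therefore the reference evapotranspiration ET0 = 4.67 mm/day.


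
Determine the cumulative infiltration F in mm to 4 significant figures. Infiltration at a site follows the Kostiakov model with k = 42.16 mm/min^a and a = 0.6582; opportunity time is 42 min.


Approach: apply the Kostiakov infiltration equation, F = k*t^a.
F = 42.16 * 42^0.6582 = 493.5 mm
Therefore the cumulative infiltration F = 493.5 mm.


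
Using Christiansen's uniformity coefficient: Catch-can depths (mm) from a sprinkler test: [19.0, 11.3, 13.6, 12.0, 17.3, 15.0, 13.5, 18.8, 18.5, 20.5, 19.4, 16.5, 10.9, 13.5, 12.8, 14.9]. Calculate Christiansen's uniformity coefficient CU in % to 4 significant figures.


Approach: apply Christiansen's uniformity coefficient, CU = (1 - mean_abs_deviation/mean)*100.
mean = 15.4688 mm
mean |d_i - mean| = 2.71484 mm
CU = (1 - 2.71484/15.4688)*100 = 82.45 %
Therefore Christiansen's uniformity coefficient CU = 82.45 %.


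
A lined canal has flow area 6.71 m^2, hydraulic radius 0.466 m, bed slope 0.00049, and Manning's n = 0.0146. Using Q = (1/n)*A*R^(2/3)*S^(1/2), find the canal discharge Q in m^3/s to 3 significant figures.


Q = (1/0.0146) * 6.71 * 0.466^(2/3) * 0.00049^(1/2) = 6.11 m^3/s
Therefore the canal discharge Q = 6.11 m^3/s.


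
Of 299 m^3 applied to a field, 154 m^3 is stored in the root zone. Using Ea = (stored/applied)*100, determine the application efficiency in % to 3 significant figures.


Ea = (154/299)*100 = 51.5 %
Therefore the application efficiency = 51.5 %.


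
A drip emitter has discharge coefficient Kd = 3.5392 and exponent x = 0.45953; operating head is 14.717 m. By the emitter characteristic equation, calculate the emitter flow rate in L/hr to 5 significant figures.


Approach: apply the emitter characteristic equation, q = Kd * h^x.
q = 3.5392 * 14.717^0.45953 = 12.177 L/hr
Therefore the emitter flow rate = 12.177 L/hr.


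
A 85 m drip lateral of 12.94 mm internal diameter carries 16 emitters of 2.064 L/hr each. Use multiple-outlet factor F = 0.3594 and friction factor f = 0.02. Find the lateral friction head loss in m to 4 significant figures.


Approach: apply Darcy-Weisbach with the multiple-outlet F-factor, Q = n*q/(3600*1000) m^3/s; v = Q/A; hf = F*f*(L/D)*(v^2/(2g)).
Q = 16*2.064/(3600*1000) = 9.17333e-06 m^3/s
A = pi*(12.94e-3/2)^2 = 1.31510e-04 m^2, so v = Q/A = 0.0697539 m/s
hf = 0.3594*0.02*(85/0.01294)*(0.0697539^2/(2*9.81)) = 0.01171 m
Therefore the lateral friction head loss = 0.01171 m.


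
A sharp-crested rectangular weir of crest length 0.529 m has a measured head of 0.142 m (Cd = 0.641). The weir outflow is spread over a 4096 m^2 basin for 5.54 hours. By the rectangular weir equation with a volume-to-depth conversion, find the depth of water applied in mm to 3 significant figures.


Approach: apply the rectangular weir equation with a volume-to-depth conversion, Q = (2/3)*Cd*L*sqrt(2g)*H^1.5; d = Q*t/A * 1000.
Step 1 — weir discharge:
  Q = (2/3)*0.641*0.529*sqrt(2*9.81)*0.142^1.5 = 0.053580 m^3/s
Step 2 — volume: V = 0.053580 * 5.54*3600 = 1068.6 m^3
Step 3 — depth: d = V/A * 1000 = 1068.6/4096 * 1000 = 261 mm
Therefore the depth of water applied = 261 mm.


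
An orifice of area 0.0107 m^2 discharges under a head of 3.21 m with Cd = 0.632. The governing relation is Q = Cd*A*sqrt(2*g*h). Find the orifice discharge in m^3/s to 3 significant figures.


Q = 0.632 * 0.0107 * sqrt(2*9.81*3.21) = 0.0537 m^3/s
Therefore the orifice discharge = 0.0537 m^3/s.


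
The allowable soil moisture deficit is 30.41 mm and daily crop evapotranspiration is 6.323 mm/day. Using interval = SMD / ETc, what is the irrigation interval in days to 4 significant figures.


interval = 30.41 / 6.323 = 4.809 days
Therefore the irrigation interval = 4.809 days.


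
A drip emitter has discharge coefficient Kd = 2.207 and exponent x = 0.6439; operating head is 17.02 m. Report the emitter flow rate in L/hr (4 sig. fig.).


Approach: apply the emitter characteristic equation, q = Kd * h^x.
q = 2.207 * 17.02^0.6439 = 13.69 L/hr
Therefore the emitter flow rate = 13.69 L/hr.


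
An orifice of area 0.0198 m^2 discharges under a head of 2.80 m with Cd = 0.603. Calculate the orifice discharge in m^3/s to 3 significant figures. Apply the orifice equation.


Approach: apply the orifice equation, Q = Cd*A*sqrt(2*g*h).
Q = 0.603 * 0.0198 * sqrt(2*9.81*2.80) = 0.0885 m^3/s
Therefore the orifice discharge = 0.0885 m^3/s.


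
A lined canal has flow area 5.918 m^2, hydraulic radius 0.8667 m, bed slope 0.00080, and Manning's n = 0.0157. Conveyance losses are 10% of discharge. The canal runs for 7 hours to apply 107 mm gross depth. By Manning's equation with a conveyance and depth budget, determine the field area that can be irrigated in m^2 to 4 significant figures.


Approach: apply Manning's equation with a conveyance and depth budget, Q = (1/n)*A*R^(2/3)*S^(1/2); Q_field = Q*(1-loss); Area = Q_field*t/(d/1000).
Step 1 — canal discharge (Manning's equation):
  Q = (1/0.0157) * 5.918 * 0.8667^(2/3) * 0.00080^(1/2) = 9.69169 m^3/s
Step 2 — delivered flow: Q_field = 9.69169*(1 - 10/100) = 8.72252 m^3/s
Step 3 — volume delivered: V = 8.72252 * 7*3600 = 219808 m^3
Step 4 — area served: A = V / (depth/1000) = 219808 / 0.107 = 2054000 m^2
Therefore the field area that can be irrigated = 2054000 m^2.


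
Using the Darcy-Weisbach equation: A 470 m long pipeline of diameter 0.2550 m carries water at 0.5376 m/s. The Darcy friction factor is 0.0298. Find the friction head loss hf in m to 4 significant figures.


Approach: apply the Darcy-Weisbach equation, hf = f*(L/D)*(v^2/(2g)).
hf = 0.0298 * (470/0.2550) * (0.5376^2 / (2*9.81))
hf = 0.8091 m
Therefore the friction head loss hf = 0.8091 m.


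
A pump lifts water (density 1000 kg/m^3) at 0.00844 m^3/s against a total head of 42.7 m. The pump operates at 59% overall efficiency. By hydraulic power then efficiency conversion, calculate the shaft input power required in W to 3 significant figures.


Approach: apply hydraulic power then efficiency conversion, P = rho*g*Q*H; P_in = P/eta.
Step 1 — hydraulic power (P = rho*g*Q*H):
  P = 1000 * 9.81 * 0.00844 * 42.7 = 3535.4 W
Step 2 — input power: P_in = P/eta = 3535.4 / 0.59 = 5990 W
Therefore the shaft input power required = 5990 W.


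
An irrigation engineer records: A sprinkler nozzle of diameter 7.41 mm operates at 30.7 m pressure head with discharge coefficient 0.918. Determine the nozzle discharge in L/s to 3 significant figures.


Approach: apply the orifice equation, Q = Cd*A*sqrt(2*g*h), A = pi*(d/2)^2.
A = pi*(7.41e-3/2)^2 = 4.3125e-05 m^2
Q = 0.918 * 4.3125e-05 * sqrt(2*9.81*30.7) * 1000 = 0.972 L/s
Therefore the nozzle discharge = 0.972 L/s.


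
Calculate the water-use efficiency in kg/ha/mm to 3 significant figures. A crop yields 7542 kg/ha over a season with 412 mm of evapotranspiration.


Approach: apply the water-use efficiency ratio, WUE = yield/ET.
WUE = 7542 / 412 = 18.3 kg/ha/mm
Therefore the water-use efficiency = 18.3 kg/ha/mm.


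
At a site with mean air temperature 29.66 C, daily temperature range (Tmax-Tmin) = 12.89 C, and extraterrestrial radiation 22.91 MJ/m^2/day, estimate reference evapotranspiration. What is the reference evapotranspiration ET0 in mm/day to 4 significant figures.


Approach: apply the Hargreaves-Samani method, ET0 = 0.0023*(Tmean+17.8)*sqrt(Tmax-Tmin)*0.408*Ra.
ET0 = 0.0023*(29.66+17.8)*sqrt(12.89)*0.408*22.91 = 3.663 mm/day
Therefore the reference evapotranspiration ET0 = 3.663 mm/day.


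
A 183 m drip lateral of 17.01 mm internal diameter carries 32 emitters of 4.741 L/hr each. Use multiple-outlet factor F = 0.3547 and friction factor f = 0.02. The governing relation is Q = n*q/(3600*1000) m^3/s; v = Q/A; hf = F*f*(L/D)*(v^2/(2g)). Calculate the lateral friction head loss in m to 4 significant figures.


Q = 32*4.741/(3600*1000) = 4.21422e-05 m^3/s
A = pi*(17.01e-3/2)^2 = 2.27247e-04 m^2, so v = Q/A = 0.185447 m/s
hf = 0.3547*0.02*(183/0.01701)*(0.185447^2/(2*9.81)) = 0.1338 m
Therefore the lateral friction head loss = 0.1338 m.


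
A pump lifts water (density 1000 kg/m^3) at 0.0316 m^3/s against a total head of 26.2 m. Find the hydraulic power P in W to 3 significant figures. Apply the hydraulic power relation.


Approach: apply the hydraulic power relation, P = rho*g*Q*H.
P = 1000 * 9.81 * 0.0316 * 26.2 = 8120 W
Therefore the hydraulic power P = 8120 W.


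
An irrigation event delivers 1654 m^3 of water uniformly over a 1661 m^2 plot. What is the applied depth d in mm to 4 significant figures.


Approach: apply depth from volume over area, d = (V/A)*1000.
d = (1654 / 1661) * 1000 = 995.8 mm
Therefore the applied depth d = 995.8 mm.


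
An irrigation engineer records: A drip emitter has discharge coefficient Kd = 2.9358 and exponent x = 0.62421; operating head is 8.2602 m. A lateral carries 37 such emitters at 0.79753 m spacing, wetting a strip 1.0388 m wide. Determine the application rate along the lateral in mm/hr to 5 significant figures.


Approach: apply the emitter equation with a lateral mass balance, q = Kd*h^x; Q = n*q; rate = Q/(n*spacing*width).
Step 1 — single emitter flow (q = Kd*h^x):
  q = 2.9358 * 8.2602^0.62421 = 10.96784 L/hr
Step 2 — total lateral flow: Q = 37 * 10.96784 = 405.8101 L/hr
Step 3 — wetted area: A = 37 * 0.79753 * 1.0388 = 30.65354 m^2
Step 4 — application rate: Q/A = 405.8101/30.65354 = 13.239 mm/hr
Therefore the application rate along the lateral = 13.239 mm/hr.


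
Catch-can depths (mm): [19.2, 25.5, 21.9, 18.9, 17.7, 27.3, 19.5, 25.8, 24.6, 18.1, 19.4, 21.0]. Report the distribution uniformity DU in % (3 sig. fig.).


Approach: apply the low-quarter distribution uniformity, DU = (mean of lowest quarter of readings / overall mean)*100.
sorted lowest 3 of 12: [17.7, 18.1, 18.9] -> mean = 18.233 mm
overall mean = 21.575 mm
DU = (18.233/21.575)*100 = 84.5 %
Therefore the distribution uniformity DU = 84.5 %.


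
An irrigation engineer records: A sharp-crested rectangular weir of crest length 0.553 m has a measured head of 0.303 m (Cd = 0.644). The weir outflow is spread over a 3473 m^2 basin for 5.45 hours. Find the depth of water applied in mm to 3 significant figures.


Approach: apply the rectangular weir equation with a volume-to-depth conversion, Q = (2/3)*Cd*L*sqrt(2g)*H^1.5; d = Q*t/A * 1000.
Step 1 — weir discharge:
  Q = (2/3)*0.644*0.553*sqrt(2*9.81)*0.303^1.5 = 0.17540 m^3/s
Step 2 — volume: V = 0.17540 * 5.45*3600 = 3441.4 m^3
Step 3 — depth: d = V/A * 1000 = 3441.4/3473 * 1000 = 991 mm
Therefore the depth of water applied = 991 mm.


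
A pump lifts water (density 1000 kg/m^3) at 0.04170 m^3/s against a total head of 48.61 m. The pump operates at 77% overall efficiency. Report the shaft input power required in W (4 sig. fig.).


Approach: apply hydraulic power then efficiency conversion, P = rho*g*Q*H; P_in = P/eta.
Step 1 — hydraulic power (P = rho*g*Q*H):
  P = 1000 * 9.81 * 0.04170 * 48.61 = 19885.2 W
Step 2 — input power: P_in = P/eta = 19885.2 / 0.77 = 25820 W
Therefore the shaft input power required = 25820 W.


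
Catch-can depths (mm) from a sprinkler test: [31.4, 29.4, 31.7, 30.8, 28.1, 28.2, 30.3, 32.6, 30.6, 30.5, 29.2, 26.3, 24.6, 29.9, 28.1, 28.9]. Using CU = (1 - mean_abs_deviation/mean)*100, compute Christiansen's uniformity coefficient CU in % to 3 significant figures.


mean = 29.413 mm
mean |d_i - mean| = 1.5625 mm
CU = (1 - 1.5625/29.413)*100 = 94.7 %
Therefore Christiansen's uniformity coefficient CU = 94.7 %.


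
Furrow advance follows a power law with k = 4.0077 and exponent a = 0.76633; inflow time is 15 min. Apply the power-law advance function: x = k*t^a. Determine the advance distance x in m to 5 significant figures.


x = 4.0077 * 15^0.76633 = 31.928 m
Therefore the advance distance x = 31.928 m.


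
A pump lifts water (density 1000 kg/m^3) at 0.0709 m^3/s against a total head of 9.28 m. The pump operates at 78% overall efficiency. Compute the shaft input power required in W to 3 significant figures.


Approach: apply hydraulic power then efficiency conversion, P = rho*g*Q*H; P_in = P/eta.
Step 1 — hydraulic power (P = rho*g*Q*H):
  P = 1000 * 9.81 * 0.0709 * 9.28 = 6454.5 W
Step 2 — input power: P_in = P/eta = 6454.5 / 0.78 = 8280 W
Therefore the shaft input power required = 8280 W.


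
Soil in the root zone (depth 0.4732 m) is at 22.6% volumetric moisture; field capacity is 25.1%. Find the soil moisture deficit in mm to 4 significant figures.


Approach: apply the soil moisture deficit relation, SMD = (FC - theta)/100 * depth * 1000.
SMD = (25.1 - 22.6)/100 * 0.4732 * 1000 = 11.83 mm
Therefore the soil moisture deficit = 11.83 mm.
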